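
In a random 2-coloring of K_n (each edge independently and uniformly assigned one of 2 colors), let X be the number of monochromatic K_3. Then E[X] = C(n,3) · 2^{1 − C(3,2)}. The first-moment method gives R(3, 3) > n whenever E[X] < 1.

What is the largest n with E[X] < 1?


We need C(n, 3) · 2^{1 − 3} < 1, i.e. C(n, 3) < 2^{3 − 1} = 4.
Check values of n near the boundary:
  n = 3: C(3, 3) = 1; 1 < 4? YES
  n = 4: C(4, 3) = 4; 4 < 4? NO
The largest n with C(n, 3) < 4 is n = 3 (where E[X] = 1/4 ≈ 0.250). Hence R(3, 3) > 3, i.e. R(3, 3) ≥ 4.

Largest n = 3; hence R(3, 3) > 3.


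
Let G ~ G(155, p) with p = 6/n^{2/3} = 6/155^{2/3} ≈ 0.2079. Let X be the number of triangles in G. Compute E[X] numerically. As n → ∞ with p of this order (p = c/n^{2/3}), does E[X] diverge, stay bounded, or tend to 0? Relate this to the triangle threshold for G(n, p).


Number of potential triangles: C(155, 3) = 608685.
Each occurs with probability p³ ≈ (0.2079)³ ≈ 8.990635e-03.
By linearity: E[X] = C(155, 3)·p³ ≈ 608685 · 8.990635e-03 ≈ 5472.4645.
Since α = 2/3 < 1, p = c/n^{2/3} ≫ 1/n is above the triangle threshold p ~ 1/n. Asymptotically E[X] ~ (c³/6)·n^{3(1−α)} = (6³/6)·n^{1} → ∞; triangles are abundant w.h.p.

E[X] ≈ 5472.4645; in regime p = Θ(1/n^{2/3}) E[X] diverges (above the triangle threshold p ~ 1/n).


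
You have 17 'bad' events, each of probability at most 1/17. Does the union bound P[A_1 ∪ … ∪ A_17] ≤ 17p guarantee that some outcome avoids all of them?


Union bound: P[∪_{i=1}^{17} A_i] ≤ Σ_i P[A_i] ≤ 17·p = 17·(1/17) = 1.
Numerically: 1 ≈ 1.0000000.
Is 1 < 1? NO.
Since the bound 1 is ≥ 1, the union bound is uninformative here; it does NOT by itself certify existence.

17·p = 1 ≈ 1.0000000; existence NOT certified by the union bound.


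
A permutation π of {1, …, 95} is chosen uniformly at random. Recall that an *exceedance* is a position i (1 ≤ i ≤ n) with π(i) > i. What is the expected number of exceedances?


Write X = Σ_{i=1}^{95} X_i, where X_i = 1_{π(i) > i}.
For each fixed i, π(i) is uniform over {1, …, 95} (marginal of a uniform permutation), so P[π(i) > i] = (n − i)/n. Summing: Σ_{i=1}^{95} (n − i)/n = (0 + 1 + … + 94)/95 = 95(95 − 1)/(2·95) = (95 − 1)/2.
Hence E[X] = Σ_{i=1}^{95} (95 − i)/95 = 47 ≈ 47.0000.

E[X] = 47 = 47.0000.


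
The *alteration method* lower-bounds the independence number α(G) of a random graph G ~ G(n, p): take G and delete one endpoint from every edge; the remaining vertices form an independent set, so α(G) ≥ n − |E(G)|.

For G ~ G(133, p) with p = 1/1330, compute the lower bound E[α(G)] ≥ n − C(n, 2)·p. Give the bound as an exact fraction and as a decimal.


E[|E(G)|] = C(133, 2)·p = 8778 · (1/1330) = 33/5.
E[α(G)] ≥ n − E[|E(G)|] = 133 − 33/5 = 632/5.
Numerically: ≈ 126.4000.
(This is only a lower bound; the true E[α(G)] may be larger.)

E[α(G)] ≥ 632/5 ≈ 126.4000.


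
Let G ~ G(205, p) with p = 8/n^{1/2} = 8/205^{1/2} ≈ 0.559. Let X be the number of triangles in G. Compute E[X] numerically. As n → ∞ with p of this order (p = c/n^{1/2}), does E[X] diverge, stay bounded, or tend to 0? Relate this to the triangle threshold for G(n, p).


Number of potential triangles: C(205, 3) = 1414910.
Each occurs with probability p³ ≈ (0.559)³ ≈ 1.74437e-01.
By linearity: E[X] = C(205, 3)·p³ ≈ 1414910 · 1.74437e-01 ≈ 246812.974.
Since α = 1/2 < 1, p = c/n^{1/2} ≫ 1/n is above the triangle threshold p ~ 1/n. Asymptotically E[X] ~ (c³/6)·n^{3(1−α)} = (8³/6)·n^{1.5} → ∞; triangles are abundant w.h.p.

E[X] ≈ 246812.974; in regime p = Θ(1/n^{1/2}) E[X] diverges (above the triangle threshold p ~ 1/n).


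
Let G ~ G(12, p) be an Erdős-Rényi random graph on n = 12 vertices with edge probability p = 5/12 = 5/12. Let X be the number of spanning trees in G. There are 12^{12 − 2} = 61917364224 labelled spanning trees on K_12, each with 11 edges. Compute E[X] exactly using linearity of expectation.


K_12 has 12^{12 − 2} = 61917364224 labelled spanning trees.
For each such spanning tree H, let X_H = 1 if all 11 edges of H are present in G. Then P[X_H = 1] = p^{11} = (5/12)^{11} = 48828125/743008370688.
By linearity: E[X] = Σ_H E[X_H] = 61917364224 · p^{11} = 61917364224 · 48828125/743008370688 = 48828125/12.
Numerically: E[X] ≈ 4.069e+06.

E[X] = 61917364224 · (5/12)^{11} = 48828125/12 ≈ 4.069e+06.


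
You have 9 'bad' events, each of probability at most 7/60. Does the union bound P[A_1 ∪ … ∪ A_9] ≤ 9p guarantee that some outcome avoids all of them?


Union bound: P[∪_{i=1}^{9} A_i] ≤ Σ_i P[A_i] ≤ 9·p = 9·(7/60) = 21/20.
Numerically: 21/20 ≈ 1.0500000.
Is 21/20 < 1? NO.
Since the bound 21/20 is ≥ 1, the union bound is uninformative here; it does NOT by itself certify existence.

9·p = 21/20 ≈ 1.0500000; existence NOT certified by the union bound.


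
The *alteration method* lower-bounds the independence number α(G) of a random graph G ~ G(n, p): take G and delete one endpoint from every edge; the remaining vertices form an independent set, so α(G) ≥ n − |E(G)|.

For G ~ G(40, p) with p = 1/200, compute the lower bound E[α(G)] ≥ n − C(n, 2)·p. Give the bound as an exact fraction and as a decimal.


E[|E(G)|] = C(40, 2)·p = 780 · (1/200) = 39/10.
E[α(G)] ≥ n − E[|E(G)|] = 40 − 39/10 = 361/10.
Numerically: ≈ 36.100.
(This is only a lower bound; the true E[α(G)] may be larger.)

E[α(G)] ≥ 361/10 ≈ 36.100.


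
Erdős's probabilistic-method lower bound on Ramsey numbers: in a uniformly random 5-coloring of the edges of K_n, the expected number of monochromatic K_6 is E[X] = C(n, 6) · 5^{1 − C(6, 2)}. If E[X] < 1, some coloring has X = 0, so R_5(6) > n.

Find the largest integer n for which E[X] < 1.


We need C(n, 6) · 5^{1 − 15} < 1, i.e. C(n, 6) < 5^{15 − 1} = 6103515625.
Check values of n near the boundary:
  n = 126: C(126, 6) = 4925156775; 4925156775 < 6103515625? YES
  n = 127: C(127, 6) = 5169379425; 5169379425 < 6103515625? YES
  n = 128: C(128, 6) = 5423611200; 5423611200 < 6103515625? YES
  n = 129: C(129, 6) = 5688177600; 5688177600 < 6103515625? YES
  n = 130: C(130, 6) = 5963412000; 5963412000 < 6103515625? YES
  n = 131: C(131, 6) = 6249655776; 6249655776 < 6103515625? NO
  n = 132: C(132, 6) = 6547258432; 6547258432 < 6103515625? NO
The largest n with C(n, 6) < 6103515625 is n = 130 (where E[X] = 47707296/48828125 ≈ 0.977). Hence R_5(6) > 130, i.e. R_5(6) ≥ 131.

Largest n = 130; hence R_5(6) > 130.


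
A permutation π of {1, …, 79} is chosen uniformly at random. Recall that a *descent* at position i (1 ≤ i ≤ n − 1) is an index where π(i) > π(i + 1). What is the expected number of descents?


Write X = Σ X_I over i = 1, …, 78, with X_I the indicator of one descent.
There are 78 indicators.
For each fixed i, the pair (π(i), π(i+1)) is a uniformly random ordered pair of distinct values from {1, …, 79}; by symmetry P[π(i) > π(i+1)] = 1/2.
By linearity: E[X] = 78 · (1/2) = (79 − 1) · (1/2) = 39 ≈ 39.000.

E[X] = 39 = 39.000.


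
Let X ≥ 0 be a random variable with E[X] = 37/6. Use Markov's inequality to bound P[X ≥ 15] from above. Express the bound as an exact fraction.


μ = E[X] = 37/6, a = 15.
Markov: P[X ≥ 15] ≤ μ/a = (37/6)/15 = 37/90.
Numerically: ≈ 0.411.
(Since a = 15 > μ = 6.167, the bound 37/90 is < 1 and informative.)

P[X ≥ 15] ≤ 37/90 ≈ 0.411.


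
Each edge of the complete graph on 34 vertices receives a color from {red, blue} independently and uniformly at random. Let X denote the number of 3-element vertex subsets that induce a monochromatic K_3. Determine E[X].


Let X = Σ_S X_S over the C(34, 3) = 5984 subsets S of size 3, where X_S = 1 if the K_3 on S is monochromatic.
For a fixed S, the K_3 on S has C(3, 2) = 3 edges. P[all 3 edges red] = (1/2)^3, and likewise for blue, so P[monochromatic] = 2·(1/2)^3 = 2^{1 − 3} = 1/4.
By linearity: E[X] = C(34, 3) · 2^{1 − 3} = 5984 · 1/4 = 1496.
Numerically: E[X] ≈ 1496.0000.

E[X] = C(34,3)·2^(1−C(3,2)) = 1496 ≈ 1496.0000.


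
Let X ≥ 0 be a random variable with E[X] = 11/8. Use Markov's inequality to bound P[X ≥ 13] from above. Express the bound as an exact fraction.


μ = E[X] = 11/8, a = 13.
Markov: P[X ≥ 13] ≤ μ/a = (11/8)/13 = 11/104.
Numerically: ≈ 0.105769.
(Since a = 13 > μ = 1.375000, the bound 11/104 is < 1 and informative.)

P[X ≥ 13] ≤ 11/104 ≈ 0.105769.


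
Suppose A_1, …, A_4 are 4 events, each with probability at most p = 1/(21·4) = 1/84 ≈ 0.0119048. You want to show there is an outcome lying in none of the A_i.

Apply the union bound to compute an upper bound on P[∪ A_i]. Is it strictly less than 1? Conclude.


Union bound: P[∪_{i=1}^{4} A_i] ≤ Σ_i P[A_i] ≤ 4·p = 4·(1/84) = 1/21.
Numerically: 1/21 ≈ 0.0476190.
Is 1/21 < 1? YES.
Since P[∪ A_i] ≤ 1/21 < 1, the complement has P[∩ A_i^c] ≥ 1 − 1/21 = 20/21 > 0, so some outcome avoids every A_i.

4·p = 1/21 ≈ 0.0476190; existence CERTIFIED by the union bound.


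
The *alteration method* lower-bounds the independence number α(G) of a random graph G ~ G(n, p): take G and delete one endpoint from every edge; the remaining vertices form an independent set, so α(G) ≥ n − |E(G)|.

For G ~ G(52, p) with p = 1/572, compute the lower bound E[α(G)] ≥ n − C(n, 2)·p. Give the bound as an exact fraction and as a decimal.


E[|E(G)|] = C(52, 2)·p = 1326 · (1/572) = 51/22.
E[α(G)] ≥ n − E[|E(G)|] = 52 − 51/22 = 1093/22.
Numerically: ≈ 49.681818.
(This is only a lower bound; the true E[α(G)] may be larger.)

E[α(G)] ≥ 1093/22 ≈ 49.681818.


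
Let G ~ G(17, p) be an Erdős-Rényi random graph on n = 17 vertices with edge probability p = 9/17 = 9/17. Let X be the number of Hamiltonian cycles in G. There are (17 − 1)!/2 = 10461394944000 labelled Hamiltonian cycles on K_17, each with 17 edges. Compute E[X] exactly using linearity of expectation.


K_17 has (17 − 1)!/2 = 10461394944000 labelled Hamiltonian cycles.
For each such Hamiltonian cycle H, let X_H = 1 if all 17 edges of H are present in G. Then P[X_H = 1] = p^{17} = (9/17)^{17} = 16677181699666569/827240261886336764177.
Summing the indicators: E[X] = Σ_H E[X_H] = 10461394944000 · p^{17} = 10461394944000 · 16677181699666569/827240261886336764177 = 174466584313061171422427136000/827240261886336764177.
Numerically: E[X] ≈ 2.11e+08.

E[X] = 10461394944000 · (9/17)^{17} = 174466584313061171422427136000/827240261886336764177 ≈ 2.11e+08.


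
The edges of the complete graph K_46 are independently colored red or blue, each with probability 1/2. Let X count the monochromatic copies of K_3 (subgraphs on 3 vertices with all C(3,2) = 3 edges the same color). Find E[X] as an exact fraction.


Let X = Σ_S X_S over the C(46, 3) = 15180 subsets S of size 3, where X_S = 1 if the K_3 on S is monochromatic.
For a fixed S, the K_3 on S has C(3, 2) = 3 edges. P[all 3 edges red] = (1/2)^3, and likewise for blue, so P[monochromatic] = 2·(1/2)^3 = 2^{1 − 3} = 1/4.
By linearity of expectation: E[X] = C(46, 3) · 2^{1 − 3} = 15180 · 1/4 = 3795.
Numerically: E[X] ≈ 3795.00000.

E[X] = C(46,3)·2^(1−C(3,2)) = 3795 ≈ 3795.00000.


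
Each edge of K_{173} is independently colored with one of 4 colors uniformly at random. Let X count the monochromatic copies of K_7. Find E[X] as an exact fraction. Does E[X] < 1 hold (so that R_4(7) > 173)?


E[X] = C(173, 7) · 4^{1 − 21} = 813769676772 · 4^{−20} = 813769676772/1099511627776.
As a reduced fraction: E[X] = 203442419193/274877906944 ≈ 0.7401192.
Is E[X] < 1? YES.
Since E[X] < 1, there exists a 4-coloring of K_{173} with no monochromatic K_7; hence R_4(7) > 173.

E[X] = 203442419193/274877906944 ≈ 0.7401192; E[X] < 1, so R_4(7) > 173.


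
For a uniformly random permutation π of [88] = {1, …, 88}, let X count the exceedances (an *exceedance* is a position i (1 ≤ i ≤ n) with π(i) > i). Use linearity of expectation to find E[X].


Write X = Σ_{i=1}^{88} X_i, where X_i = 1_{π(i) > i}.
For each fixed i, π(i) is uniform over {1, …, 88} (marginal of a uniform permutation), so P[π(i) > i] = (n − i)/n. Summing: Σ_{i=1}^{88} (n − i)/n = (0 + 1 + … + 87)/88 = 88(88 − 1)/(2·88) = (88 − 1)/2.
Hence E[X] = Σ_{i=1}^{88} (88 − i)/88 = 87/2 ≈ 43.500000.

E[X] = 87/2 = 43.500000.


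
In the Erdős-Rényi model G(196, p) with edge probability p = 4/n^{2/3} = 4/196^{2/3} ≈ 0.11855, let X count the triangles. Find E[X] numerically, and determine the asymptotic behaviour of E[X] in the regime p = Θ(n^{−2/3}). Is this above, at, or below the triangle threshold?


Number of potential triangles: C(196, 3) = 1235780.
Each occurs with probability p³ ≈ (0.11855)³ ≈ 1.6659725e-03.
By linearity: E[X] = C(196, 3)·p³ ≈ 1235780 · 1.6659725e-03 ≈ 2058.77551.
Since α = 2/3 < 1, p = c/n^{2/3} ≫ 1/n is above the triangle threshold p ~ 1/n. Asymptotically E[X] ~ (c³/6)·n^{3(1−α)} = (4³/6)·n^{1} → ∞; triangles are abundant w.h.p.

E[X] ≈ 2058.77551; in regime p = Θ(1/n^{2/3}) E[X] diverges (above the triangle threshold p ~ 1/n).


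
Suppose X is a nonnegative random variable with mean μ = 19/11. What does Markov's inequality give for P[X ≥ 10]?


μ = E[X] = 19/11, a = 10.
Markov: P[X ≥ 10] ≤ μ/a = (19/11)/10 = 19/110.
Numerically: ≈ 0.1727.
(Since a = 10 > μ = 1.7273, the bound 19/110 is < 1 and informative.)

P[X ≥ 10] ≤ 19/110 ≈ 0.1727.


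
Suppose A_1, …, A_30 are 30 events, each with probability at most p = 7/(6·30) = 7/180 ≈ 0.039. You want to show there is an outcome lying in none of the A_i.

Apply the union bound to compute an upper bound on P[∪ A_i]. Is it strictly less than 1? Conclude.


Union bound: P[∪_{i=1}^{30} A_i] ≤ Σ_i P[A_i] ≤ 30·p = 30·(7/180) = 7/6.
Numerically: 7/6 ≈ 1.167.
Is 7/6 < 1? NO.
Since the bound 7/6 is ≥ 1, the union bound is uninformative here; it does NOT by itself certify existence.

30·p = 7/6 ≈ 1.167; existence NOT certified by the union bound.


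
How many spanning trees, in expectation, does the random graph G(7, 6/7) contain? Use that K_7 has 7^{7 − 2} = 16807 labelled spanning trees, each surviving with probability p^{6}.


K_7 has 7^{7 − 2} = 16807 labelled spanning trees.
For each such spanning tree H, let X_H = 1 if all 6 edges of H are present in G. Then P[X_H = 1] = p^{6} = (6/7)^{6} = 46656/117649.
By linearity: E[X] = Σ_H E[X_H] = 16807 · p^{6} = 16807 · 46656/117649 = 46656/7.
Numerically: E[X] ≈ 6665.1.

E[X] = 16807 · (6/7)^{6} = 46656/7 ≈ 6665.1.


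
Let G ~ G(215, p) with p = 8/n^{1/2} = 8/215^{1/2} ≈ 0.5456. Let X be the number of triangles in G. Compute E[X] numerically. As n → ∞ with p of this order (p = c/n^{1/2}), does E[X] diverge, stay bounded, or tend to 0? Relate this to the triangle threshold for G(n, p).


Number of potential triangles: C(215, 3) = 1633355.
Each occurs with probability p³ ≈ (0.5456)³ ≈ 1.6240981e-01.
By linearity: E[X] = C(215, 3)·p³ ≈ 1633355 · 1.6240981e-01 ≈ 265272.88304.
Since α = 1/2 < 1, p = c/n^{1/2} ≫ 1/n is above the triangle threshold p ~ 1/n. Asymptotically E[X] ~ (c³/6)·n^{3(1−α)} = (8³/6)·n^{1.5} → ∞; triangles are abundant w.h.p.

E[X] ≈ 265272.88304; in regime p = Θ(1/n^{1/2}) E[X] diverges (above the triangle threshold p ~ 1/n).


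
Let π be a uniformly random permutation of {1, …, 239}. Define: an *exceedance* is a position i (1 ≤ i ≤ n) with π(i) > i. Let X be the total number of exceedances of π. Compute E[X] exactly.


Write X = Σ_{i=1}^{239} X_i, where X_i = 1_{π(i) > i}.
For each fixed i, π(i) is uniform over {1, …, 239} (marginal of a uniform permutation), so P[π(i) > i] = (n − i)/n. Summing: Σ_{i=1}^{239} (n − i)/n = (0 + 1 + … + 238)/239 = 239(239 − 1)/(2·239) = (239 − 1)/2.
Hence E[X] = Σ_{i=1}^{239} (239 − i)/239 = 119 ≈ 119.000.

E[X] = 119 = 119.000.


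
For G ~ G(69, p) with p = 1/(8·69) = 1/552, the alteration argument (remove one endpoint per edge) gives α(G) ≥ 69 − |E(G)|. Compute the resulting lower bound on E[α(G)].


E[|E(G)|] = C(69, 2)·p = 2346 · (1/552) = 17/4.
E[α(G)] ≥ n − E[|E(G)|] = 69 − 17/4 = 259/4.
Numerically: ≈ 64.75000.
(This is only a lower bound; the true E[α(G)] may be larger.)

E[α(G)] ≥ 259/4 ≈ 64.75000.


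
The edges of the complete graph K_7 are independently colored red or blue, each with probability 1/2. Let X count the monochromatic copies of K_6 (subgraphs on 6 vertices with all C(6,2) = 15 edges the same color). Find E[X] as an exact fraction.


Let X = Σ_S X_S over the C(7, 6) = 7 subsets S of size 6, where X_S = 1 if the K_6 on S is monochromatic.
For a fixed S, the K_6 on S has C(6, 2) = 15 edges. P[all 15 edges red] = (1/2)^15, and likewise for blue, so P[monochromatic] = 2·(1/2)^15 = 2^{1 − 15} = 1/16384.
Summing: E[X] = C(7, 6) · 2^{1 − 15} = 7 · 1/16384 = 7/16384.
Numerically: E[X] ≈ 0.00043.

E[X] = C(7,6)·2^(1−C(6,2)) = 7/16384 ≈ 0.00043.


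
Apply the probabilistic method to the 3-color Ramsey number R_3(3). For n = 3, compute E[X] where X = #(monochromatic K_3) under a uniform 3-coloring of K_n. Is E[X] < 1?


E[X] = C(3, 3) · 3^{1 − 3} = 1 · 3^{−2} = 1/9.
As a reduced fraction: E[X] = 1/9 ≈ 0.111111.
Is E[X] < 1? YES.
Since E[X] < 1, there exists a 3-coloring of K_{3} with no monochromatic K_3; hence R_3(3) > 3.

E[X] = 1/9 ≈ 0.111111; E[X] < 1, so R_3(3) > 3.


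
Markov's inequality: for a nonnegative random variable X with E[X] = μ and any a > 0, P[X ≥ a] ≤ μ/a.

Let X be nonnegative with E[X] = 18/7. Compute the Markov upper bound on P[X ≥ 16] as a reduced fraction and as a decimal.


μ = E[X] = 18/7, a = 16.
Markov: P[X ≥ 16] ≤ μ/a = (18/7)/16 = 9/56.
Numerically: ≈ 0.161.
(Since a = 16 > μ = 2.571, the bound 9/56 is < 1 and informative.)

P[X ≥ 16] ≤ 9/56 ≈ 0.161.


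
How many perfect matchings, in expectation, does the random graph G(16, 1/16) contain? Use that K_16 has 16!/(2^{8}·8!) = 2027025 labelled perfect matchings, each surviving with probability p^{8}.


K_16 has 16!/(2^{8}·8!) = 2027025 labelled perfect matchings.
For each such perfect matching H, let X_H = 1 if all 8 edges of H are present in G. Then P[X_H = 1] = p^{8} = (1/16)^{8} = 1/4294967296.
By linearity: E[X] = Σ_H E[X_H] = 2027025 · p^{8} = 2027025 · 1/4294967296 = 2027025/4294967296.
Numerically: E[X] ≈ 0.000471954.

E[X] = 2027025 · (1/16)^{8} = 2027025/4294967296 ≈ 0.000471954.


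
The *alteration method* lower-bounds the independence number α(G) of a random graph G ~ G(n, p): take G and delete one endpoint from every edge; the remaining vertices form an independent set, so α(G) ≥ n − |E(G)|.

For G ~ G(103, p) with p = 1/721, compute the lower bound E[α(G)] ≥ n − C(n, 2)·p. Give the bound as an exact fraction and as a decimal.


E[|E(G)|] = C(103, 2)·p = 5253 · (1/721) = 51/7.
E[α(G)] ≥ n − E[|E(G)|] = 103 − 51/7 = 670/7.
Numerically: ≈ 95.7143.
(This is only a lower bound; the true E[α(G)] may be larger.)

E[α(G)] ≥ 670/7 ≈ 95.7143.


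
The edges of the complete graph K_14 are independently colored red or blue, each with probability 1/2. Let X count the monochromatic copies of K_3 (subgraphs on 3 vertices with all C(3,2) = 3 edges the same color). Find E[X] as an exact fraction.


Let X = Σ_S X_S over the C(14, 3) = 364 subsets S of size 3, where X_S = 1 if the K_3 on S is monochromatic.
For a fixed S, the K_3 on S has C(3, 2) = 3 edges. P[all 3 edges red] = (1/2)^3, and likewise for blue, so P[monochromatic] = 2·(1/2)^3 = 2^{1 − 3} = 1/4.
By linearity of expectation: E[X] = C(14, 3) · 2^{1 − 3} = 364 · 1/4 = 91.
Numerically: E[X] ≈ 91.000000.

E[X] = C(14,3)·2^(1−C(3,2)) = 91 ≈ 91.000000.


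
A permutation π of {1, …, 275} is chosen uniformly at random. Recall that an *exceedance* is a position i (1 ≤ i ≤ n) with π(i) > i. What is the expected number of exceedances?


Write X = Σ_{i=1}^{275} X_i, where X_i = 1_{π(i) > i}.
For each fixed i, π(i) is uniform over {1, …, 275} (marginal of a uniform permutation), so P[π(i) > i] = (n − i)/n. Summing: Σ_{i=1}^{275} (n − i)/n = (0 + 1 + … + 274)/275 = 275(275 − 1)/(2·275) = (275 − 1)/2.
Hence E[X] = Σ_{i=1}^{275} (275 − i)/275 = 137 ≈ 137.000.

E[X] = 137 = 137.000.


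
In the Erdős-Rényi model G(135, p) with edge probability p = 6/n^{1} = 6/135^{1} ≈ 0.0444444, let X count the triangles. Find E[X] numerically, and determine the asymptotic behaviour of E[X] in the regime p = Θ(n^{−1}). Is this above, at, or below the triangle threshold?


Number of potential triangles: C(135, 3) = 400995.
Each occurs with probability p³ ≈ (0.0444444)³ ≈ 8.77914952e-05.
By linearity: E[X] = C(135, 3)·p³ ≈ 400995 · 8.77914952e-05 ≈ 35.203951.
Here α = 1, so p = 6/n is exactly at the triangle threshold p ~ 1/n. Asymptotically E[X] → c³/6 = 6³/6 = 36 ≈ 36.000000, a bounded constant. In this regime the triangle count is asymptotically Poisson(c³/6).

E[X] ≈ 35.203951; in regime p = Θ(1/n^{1}) E[X] stays bounded (at the triangle threshold p ~ 1/n).


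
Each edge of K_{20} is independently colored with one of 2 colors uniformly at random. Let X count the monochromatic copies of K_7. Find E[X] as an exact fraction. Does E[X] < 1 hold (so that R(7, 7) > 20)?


E[X] = C(20, 7) · 2^{1 − 21} = 77520 · 2^{−20} = 77520/1048576.
As a reduced fraction: E[X] = 4845/65536 ≈ 0.0739.
Is E[X] < 1? YES.
Since E[X] < 1, there exists a 2-coloring of K_{20} with no monochromatic K_7; hence R(7, 7) > 20.

E[X] = 4845/65536 ≈ 0.0739; E[X] < 1, so R(7, 7) > 20.


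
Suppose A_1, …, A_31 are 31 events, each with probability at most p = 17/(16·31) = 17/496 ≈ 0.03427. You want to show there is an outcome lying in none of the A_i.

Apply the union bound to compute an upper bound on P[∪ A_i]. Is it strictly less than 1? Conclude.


Union bound: P[∪_{i=1}^{31} A_i] ≤ Σ_i P[A_i] ≤ 31·p = 31·(17/496) = 17/16.
Numerically: 17/16 ≈ 1.06250.
Is 17/16 < 1? NO.
Since the bound 17/16 is ≥ 1, the union bound is uninformative here; it does NOT by itself certify existence.

31·p = 17/16 ≈ 1.06250; existence NOT certified by the union bound.


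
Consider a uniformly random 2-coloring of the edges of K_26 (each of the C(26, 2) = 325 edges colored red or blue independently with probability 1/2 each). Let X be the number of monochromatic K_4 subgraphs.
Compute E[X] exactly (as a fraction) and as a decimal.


Let X = Σ_S X_S over the C(26, 4) = 14950 subsets S of size 4, where X_S = 1 if the K_4 on S is monochromatic.
For a fixed S, the K_4 on S has C(4, 2) = 6 edges. P[all 6 edges red] = (1/2)^6, and likewise for blue, so P[monochromatic] = 2·(1/2)^6 = 2^{1 − 6} = 1/32.
Summing: E[X] = C(26, 4) · 2^{1 − 6} = 14950 · 1/32 = 7475/16.
Numerically: E[X] ≈ 467.18750.

E[X] = C(26,4)·2^(1−C(4,2)) = 7475/16 ≈ 467.18750.


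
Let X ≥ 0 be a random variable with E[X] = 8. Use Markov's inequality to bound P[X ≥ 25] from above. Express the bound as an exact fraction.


μ = E[X] = 8, a = 25.
Markov: P[X ≥ 25] ≤ μ/a = (8)/25 = 8/25.
Numerically: ≈ 0.3200.
(Since a = 25 > μ = 8.0000, the bound 8/25 is < 1 and informative.)

P[X ≥ 25] ≤ 8/25 ≈ 0.3200.


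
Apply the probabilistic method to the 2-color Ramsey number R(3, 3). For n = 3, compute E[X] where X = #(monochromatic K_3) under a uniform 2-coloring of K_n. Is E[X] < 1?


E[X] = C(3, 3) · 2^{1 − 3} = 1 · 2^{−2} = 1/4.
As a reduced fraction: E[X] = 1/4 ≈ 0.250000.
Is E[X] < 1? YES.
Since E[X] < 1, there exists a 2-coloring of K_{3} with no monochromatic K_3; hence R(3, 3) > 3.

E[X] = 1/4 ≈ 0.250000; E[X] < 1, so R(3, 3) > 3.


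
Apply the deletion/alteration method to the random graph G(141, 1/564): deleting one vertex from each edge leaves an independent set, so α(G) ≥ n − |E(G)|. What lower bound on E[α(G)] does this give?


E[|E(G)|] = C(141, 2)·p = 9870 · (1/564) = 35/2.
E[α(G)] ≥ n − E[|E(G)|] = 141 − 35/2 = 247/2.
Numerically: ≈ 123.50000.
(This is only a lower bound; the true E[α(G)] may be larger.)

E[α(G)] ≥ 247/2 ≈ 123.50000.


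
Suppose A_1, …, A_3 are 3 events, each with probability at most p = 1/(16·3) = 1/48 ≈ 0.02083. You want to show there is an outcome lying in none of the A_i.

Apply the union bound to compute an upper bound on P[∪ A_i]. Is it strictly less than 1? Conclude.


Union bound: P[∪_{i=1}^{3} A_i] ≤ Σ_i P[A_i] ≤ 3·p = 3·(1/48) = 1/16.
Numerically: 1/16 ≈ 0.06250.
Is 1/16 < 1? YES.
Since P[∪ A_i] ≤ 1/16 < 1, the complement has P[∩ A_i^c] ≥ 1 − 1/16 = 15/16 > 0, so some outcome avoids every A_i.

3·p = 1/16 ≈ 0.06250; existence CERTIFIED by the union bound.


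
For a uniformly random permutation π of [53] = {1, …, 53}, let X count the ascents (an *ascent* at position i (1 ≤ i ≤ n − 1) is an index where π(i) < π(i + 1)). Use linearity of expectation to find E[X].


Write X = Σ X_I over i = 1, …, 52, with X_I the indicator of one ascent.
There are 52 indicators.
For each fixed i, the pair (π(i), π(i+1)) is a uniformly random ordered pair of distinct values from {1, …, 53}; by symmetry P[π(i) < π(i+1)] = 1/2.
By linearity: E[X] = 52 · (1/2) = (53 − 1) · (1/2) = 26 ≈ 26.0000.

E[X] = 26 = 26.0000.


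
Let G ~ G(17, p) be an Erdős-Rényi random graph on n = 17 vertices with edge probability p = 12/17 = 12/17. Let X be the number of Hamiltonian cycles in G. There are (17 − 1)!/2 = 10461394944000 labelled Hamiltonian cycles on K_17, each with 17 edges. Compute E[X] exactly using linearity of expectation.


K_17 has (17 − 1)!/2 = 10461394944000 labelled Hamiltonian cycles.
For each such Hamiltonian cycle H, let X_H = 1 if all 17 edges of H are present in G. Then P[X_H = 1] = p^{17} = (12/17)^{17} = 2218611106740436992/827240261886336764177.
By linearity of expectation: E[X] = Σ_H E[X_H] = 10461394944000 · p^{17} = 10461394944000 · 2218611106740436992/827240261886336764177 = 23209767014756651868459368448000/827240261886336764177.
Numerically: E[X] ≈ 2.81e+10.

E[X] = 10461394944000 · (12/17)^{17} = 23209767014756651868459368448000/827240261886336764177 ≈ 2.81e+10.


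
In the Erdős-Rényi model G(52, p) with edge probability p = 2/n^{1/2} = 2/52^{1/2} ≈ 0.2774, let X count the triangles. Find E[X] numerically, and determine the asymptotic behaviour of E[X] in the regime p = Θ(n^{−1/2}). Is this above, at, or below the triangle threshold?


Number of potential triangles: C(52, 3) = 22100.
Each occurs with probability p³ ≈ (0.2774)³ ≈ 2.133462e-02.
By linearity: E[X] = C(52, 3)·p³ ≈ 22100 · 2.133462e-02 ≈ 471.4952.
Since α = 1/2 < 1, p = c/n^{1/2} ≫ 1/n is above the triangle threshold p ~ 1/n. Asymptotically E[X] ~ (c³/6)·n^{3(1−α)} = (2³/6)·n^{1.5} → ∞; triangles are abundant w.h.p.

E[X] ≈ 471.4952; in regime p = Θ(1/n^{1/2}) E[X] diverges (above the triangle threshold p ~ 1/n).


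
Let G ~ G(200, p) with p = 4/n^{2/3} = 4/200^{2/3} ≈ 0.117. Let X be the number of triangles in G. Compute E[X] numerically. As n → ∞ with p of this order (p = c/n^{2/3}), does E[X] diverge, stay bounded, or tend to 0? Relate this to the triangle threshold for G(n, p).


Number of potential triangles: C(200, 3) = 1313400.
Each occurs with probability p³ ≈ (0.117)³ ≈ 1.600000e-03.
By linearity: E[X] = C(200, 3)·p³ ≈ 1313400 · 1.600000e-03 ≈ 2101.4400.
Since α = 2/3 < 1, p = c/n^{2/3} ≫ 1/n is above the triangle threshold p ~ 1/n. Asymptotically E[X] ~ (c³/6)·n^{3(1−α)} = (4³/6)·n^{1} → ∞; triangles are abundant w.h.p.

E[X] ≈ 2101.4400; in regime p = Θ(1/n^{2/3}) E[X] diverges (above the triangle threshold p ~ 1/n).


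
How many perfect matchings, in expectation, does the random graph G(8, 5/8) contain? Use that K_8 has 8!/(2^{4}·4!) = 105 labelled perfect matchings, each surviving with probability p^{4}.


K_8 has 8!/(2^{4}·4!) = 105 labelled perfect matchings.
For each such perfect matching H, let X_H = 1 if all 4 edges of H are present in G. Then P[X_H = 1] = p^{4} = (5/8)^{4} = 625/4096.
By linearity: E[X] = Σ_H E[X_H] = 105 · p^{4} = 105 · 625/4096 = 65625/4096.
Numerically: E[X] ≈ 16.0217.

E[X] = 105 · (5/8)^{4} = 65625/4096 ≈ 16.0217.


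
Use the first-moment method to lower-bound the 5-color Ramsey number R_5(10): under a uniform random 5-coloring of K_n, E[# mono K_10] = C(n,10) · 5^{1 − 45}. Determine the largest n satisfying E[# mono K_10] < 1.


We need C(n, 10) · 5^{1 − 45} < 1, i.e. C(n, 10) < 5^{45 − 1} = 5684341886080801486968994140625.
Check values of n near the boundary:
  n = 5387: C(5387, 10) = 5624406917627224603154306376491; 5624406917627224603154306376491 < 5684341886080801486968994140625? YES
  n = 5388: C(5388, 10) = 5634865093375880654852250419586; 5634865093375880654852250419586 < 5684341886080801486968994140625? YES
  n = 5389: C(5389, 10) = 5645340767466558997768874792926; 5645340767466558997768874792926 < 5684341886080801486968994140625? YES
  n = 5390: C(5390, 10) = 5655833965919099070255434039753; 5655833965919099070255434039753 < 5684341886080801486968994140625? YES
  n = 5391: C(5391, 10) = 5666344714787188828795213697883; 5666344714787188828795213697883 < 5684341886080801486968994140625? YES
  n = 5392: C(5392, 10) = 5676873040158402483252283957448; 5676873040158402483252283957448 < 5684341886080801486968994140625? YES
  n = 5393: C(5393, 10) = 5687418968154238267170642278008; 5687418968154238267170642278008 < 5684341886080801486968994140625? NO
  n = 5394: C(5394, 10) = 5697982524930156243149785372878; 5697982524930156243149785372878 < 5684341886080801486968994140625? NO
  n = 5395: C(5395, 10) = 5708563736675616143322765475706; 5708563736675616143322765475706 < 5684341886080801486968994140625? NO
The largest n with C(n, 10) < 5684341886080801486968994140625 is n = 5392 (where E[X] = 5676873040158402483252283957448/5684341886080801486968994140625 ≈ 0.99869). Hence R_5(10) > 5392, i.e. R_5(10) ≥ 5393.

Largest n = 5392; hence R_5(10) > 5392.


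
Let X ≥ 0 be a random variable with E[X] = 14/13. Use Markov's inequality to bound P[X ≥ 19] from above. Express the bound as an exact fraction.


μ = E[X] = 14/13, a = 19.
Markov: P[X ≥ 19] ≤ μ/a = (14/13)/19 = 14/247.
Numerically: ≈ 0.0567.
(Since a = 19 > μ = 1.0769, the bound 14/247 is < 1 and informative.)

P[X ≥ 19] ≤ 14/247 ≈ 0.0567.


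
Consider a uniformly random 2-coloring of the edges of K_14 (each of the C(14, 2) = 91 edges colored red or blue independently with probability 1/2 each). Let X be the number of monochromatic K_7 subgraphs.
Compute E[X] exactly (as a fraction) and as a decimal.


Let X = Σ_S X_S over the C(14, 7) = 3432 subsets S of size 7, where X_S = 1 if the K_7 on S is monochromatic.
For a fixed S, the K_7 on S has C(7, 2) = 21 edges. P[all 21 edges red] = (1/2)^21, and likewise for blue, so P[monochromatic] = 2·(1/2)^21 = 2^{1 − 21} = 1/1048576.
Summing: E[X] = C(14, 7) · 2^{1 − 21} = 3432 · 1/1048576 = 429/131072.
Numerically: E[X] ≈ 0.00327.

E[X] = C(14,7)·2^(1−C(7,2)) = 429/131072 ≈ 0.00327.


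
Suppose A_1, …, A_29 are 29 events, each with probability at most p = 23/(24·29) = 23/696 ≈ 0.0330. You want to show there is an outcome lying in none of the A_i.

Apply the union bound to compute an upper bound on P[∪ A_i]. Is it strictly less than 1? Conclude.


Union bound: P[∪_{i=1}^{29} A_i] ≤ Σ_i P[A_i] ≤ 29·p = 29·(23/696) = 23/24.
Numerically: 23/24 ≈ 0.9583.
Is 23/24 < 1? YES.
Since P[∪ A_i] ≤ 23/24 < 1, the complement has P[∩ A_i^c] ≥ 1 − 23/24 = 1/24 > 0, so some outcome avoids every A_i.

29·p = 23/24 ≈ 0.9583; existence CERTIFIED by the union bound.


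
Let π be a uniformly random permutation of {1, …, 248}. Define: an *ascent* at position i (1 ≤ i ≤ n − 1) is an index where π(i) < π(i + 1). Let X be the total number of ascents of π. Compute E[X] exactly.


Write X = Σ X_I over i = 1, …, 247, with X_I the indicator of one ascent.
There are 247 indicators.
For each fixed i, the pair (π(i), π(i+1)) is a uniformly random ordered pair of distinct values from {1, …, 248}; by symmetry P[π(i) < π(i+1)] = 1/2.
By linearity: E[X] = 247 · (1/2) = (248 − 1) · (1/2) = 247/2 ≈ 123.500.

E[X] = 247/2 = 123.500.


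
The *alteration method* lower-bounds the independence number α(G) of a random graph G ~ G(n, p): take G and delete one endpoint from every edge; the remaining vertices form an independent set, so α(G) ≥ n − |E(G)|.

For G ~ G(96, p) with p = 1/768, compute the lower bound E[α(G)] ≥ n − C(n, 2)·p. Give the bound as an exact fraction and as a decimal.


E[|E(G)|] = C(96, 2)·p = 4560 · (1/768) = 95/16.
E[α(G)] ≥ n − E[|E(G)|] = 96 − 95/16 = 1441/16.
Numerically: ≈ 90.062.
(This is only a lower bound; the true E[α(G)] may be larger.)

E[α(G)] ≥ 1441/16 ≈ 90.062.


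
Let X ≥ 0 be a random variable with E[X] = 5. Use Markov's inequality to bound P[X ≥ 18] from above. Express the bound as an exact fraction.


μ = E[X] = 5, a = 18.
Markov: P[X ≥ 18] ≤ μ/a = (5)/18 = 5/18.
Numerically: ≈ 0.278.
(Since a = 18 > μ = 5.000, the bound 5/18 is < 1 and informative.)

P[X ≥ 18] ≤ 5/18 ≈ 0.278.


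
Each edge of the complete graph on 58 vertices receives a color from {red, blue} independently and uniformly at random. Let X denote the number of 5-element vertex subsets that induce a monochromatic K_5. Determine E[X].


Let X = Σ_S X_S over the C(58, 5) = 4582116 subsets S of size 5, where X_S = 1 if the K_5 on S is monochromatic.
For a fixed S, the K_5 on S has C(5, 2) = 10 edges. P[all 10 edges red] = (1/2)^10, and likewise for blue, so P[monochromatic] = 2·(1/2)^10 = 2^{1 − 10} = 1/512.
By linearity: E[X] = C(58, 5) · 2^{1 − 10} = 4582116 · 1/512 = 1145529/128.
Numerically: E[X] ≈ 8949.4453.

E[X] = C(58,5)·2^(1−C(5,2)) = 1145529/128 ≈ 8949.4453.


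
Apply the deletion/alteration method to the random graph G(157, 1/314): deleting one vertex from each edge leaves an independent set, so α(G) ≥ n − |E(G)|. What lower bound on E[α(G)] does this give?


E[|E(G)|] = C(157, 2)·p = 12246 · (1/314) = 39.
E[α(G)] ≥ n − E[|E(G)|] = 157 − 39 = 118.
Numerically: ≈ 118.000.
(This is only a lower bound; the true E[α(G)] may be larger.)

E[α(G)] ≥ 118 ≈ 118.000.


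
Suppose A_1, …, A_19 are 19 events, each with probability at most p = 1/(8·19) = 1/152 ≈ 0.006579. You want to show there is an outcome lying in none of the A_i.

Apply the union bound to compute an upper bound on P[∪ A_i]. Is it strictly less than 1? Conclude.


Union bound: P[∪_{i=1}^{19} A_i] ≤ Σ_i P[A_i] ≤ 19·p = 19·(1/152) = 1/8.
Numerically: 1/8 ≈ 0.125000.
Is 1/8 < 1? YES.
Since P[∪ A_i] ≤ 1/8 < 1, the complement has P[∩ A_i^c] ≥ 1 − 1/8 = 7/8 > 0, so some outcome avoids every A_i.

19·p = 1/8 ≈ 0.125000; existence CERTIFIED by the union bound.


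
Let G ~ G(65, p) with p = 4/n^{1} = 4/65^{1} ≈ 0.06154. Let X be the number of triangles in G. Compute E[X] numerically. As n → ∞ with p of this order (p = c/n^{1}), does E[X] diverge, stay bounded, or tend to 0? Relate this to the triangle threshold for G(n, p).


Number of potential triangles: C(65, 3) = 43680.
Each occurs with probability p³ ≈ (0.06154)³ ≈ 2.330451e-04.
By linearity: E[X] = C(65, 3)·p³ ≈ 43680 · 2.330451e-04 ≈ 10.1794.
Here α = 1, so p = 4/n is exactly at the triangle threshold p ~ 1/n. Asymptotically E[X] → c³/6 = 4³/6 = 32/3 ≈ 10.6667, a bounded constant. In this regime the triangle count is asymptotically Poisson(c³/6).

E[X] ≈ 10.1794; in regime p = Θ(1/n^{1}) E[X] stays bounded (at the triangle threshold p ~ 1/n).


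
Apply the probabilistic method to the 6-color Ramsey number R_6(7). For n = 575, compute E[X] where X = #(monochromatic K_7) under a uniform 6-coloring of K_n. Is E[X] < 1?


E[X] = C(575, 7) · 6^{1 − 21} = 3974871393896975 · 6^{−20} = 3974871393896975/3656158440062976.
As a reduced fraction: E[X] = 3974871393896975/3656158440062976 ≈ 1.08717.
Is E[X] < 1? NO.
Since E[X] ≥ 1, the first-moment bound is inconclusive at n = 575; it does NOT by itself certify R_6(7) > 575.

E[X] = 3974871393896975/3656158440062976 ≈ 1.08717; E[X] ≥ 1; first-moment method inconclusive here.


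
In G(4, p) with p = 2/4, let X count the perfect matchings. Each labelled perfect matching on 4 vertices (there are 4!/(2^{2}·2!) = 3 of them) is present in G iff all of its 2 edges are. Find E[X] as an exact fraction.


K_4 has 4!/(2^{2}·2!) = 3 labelled perfect matchings.
For each such perfect matching H, let X_H = 1 if all 2 edges of H are present in G. Then P[X_H = 1] = p^{2} = (1/2)^{2} = 1/4.
By linearity: E[X] = Σ_H E[X_H] = 3 · p^{2} = 3 · 1/4 = 3/4.
Numerically: E[X] ≈ 0.75.

E[X] = 3 · (1/2)^{2} = 3/4 ≈ 0.75.


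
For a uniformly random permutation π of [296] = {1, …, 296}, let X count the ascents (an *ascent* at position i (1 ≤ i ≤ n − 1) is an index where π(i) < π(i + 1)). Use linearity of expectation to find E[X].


Write X = Σ X_I over i = 1, …, 295, with X_I the indicator of one ascent.
There are 295 indicators.
For each fixed i, the pair (π(i), π(i+1)) is a uniformly random ordered pair of distinct values from {1, …, 296}; by symmetry P[π(i) < π(i+1)] = 1/2.
By linearity: E[X] = 295 · (1/2) = (296 − 1) · (1/2) = 295/2 ≈ 147.500000.

E[X] = 295/2 = 147.500000.


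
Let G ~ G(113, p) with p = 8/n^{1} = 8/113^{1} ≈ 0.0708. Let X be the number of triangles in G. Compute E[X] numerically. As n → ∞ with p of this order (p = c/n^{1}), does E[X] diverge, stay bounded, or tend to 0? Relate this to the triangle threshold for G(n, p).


Number of potential triangles: C(113, 3) = 234136.
Each occurs with probability p³ ≈ (0.0708)³ ≈ 3.548417e-04.
By linearity: E[X] = C(113, 3)·p³ ≈ 234136 · 3.548417e-04 ≈ 83.0812.
Here α = 1, so p = 8/n is exactly at the triangle threshold p ~ 1/n. Asymptotically E[X] → c³/6 = 8³/6 = 256/3 ≈ 85.3333, a bounded constant. In this regime the triangle count is asymptotically Poisson(c³/6).

E[X] ≈ 83.0812; in regime p = Θ(1/n^{1}) E[X] stays bounded (at the triangle threshold p ~ 1/n).


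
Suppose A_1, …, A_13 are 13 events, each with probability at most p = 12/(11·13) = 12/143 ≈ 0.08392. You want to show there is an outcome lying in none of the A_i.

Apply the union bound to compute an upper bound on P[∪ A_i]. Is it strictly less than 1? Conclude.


Union bound: P[∪_{i=1}^{13} A_i] ≤ Σ_i P[A_i] ≤ 13·p = 13·(12/143) = 12/11.
Numerically: 12/11 ≈ 1.09091.
Is 12/11 < 1? NO.
Since the bound 12/11 is ≥ 1, the union bound is uninformative here; it does NOT by itself certify existence.

13·p = 12/11 ≈ 1.09091; existence NOT certified by the union bound.


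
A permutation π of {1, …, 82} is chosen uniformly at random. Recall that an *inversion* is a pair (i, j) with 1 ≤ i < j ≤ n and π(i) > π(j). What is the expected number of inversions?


Write X = Σ X_I over the C(82, 2) = 3321 pairs i < j, with X_I the indicator of one inversion.
There are 3321 indicators.
For each fixed pair i < j, the values π(i) and π(j) are two distinct elements of {1, …, 82} in uniformly random order; by symmetry P[π(i) > π(j)] = 1/2.
By linearity: E[X] = 3321 · (1/2) = C(82, 2) · (1/2) = 3321/2 = 3321/2 ≈ 1660.500.

E[X] = 3321/2 = 1660.500.


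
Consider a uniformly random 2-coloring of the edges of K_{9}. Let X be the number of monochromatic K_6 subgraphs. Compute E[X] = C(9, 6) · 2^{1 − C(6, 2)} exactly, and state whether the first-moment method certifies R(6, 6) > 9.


E[X] = C(9, 6) · 2^{1 − 15} = 84 · 2^{−14} = 84/16384.
As a reduced fraction: E[X] = 21/4096 ≈ 0.0051270.
Is E[X] < 1? YES.
Since E[X] < 1, there exists a 2-coloring of K_{9} with no monochromatic K_6; hence R(6, 6) > 9.

E[X] = 21/4096 ≈ 0.0051270; E[X] < 1, so R(6, 6) > 9.
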